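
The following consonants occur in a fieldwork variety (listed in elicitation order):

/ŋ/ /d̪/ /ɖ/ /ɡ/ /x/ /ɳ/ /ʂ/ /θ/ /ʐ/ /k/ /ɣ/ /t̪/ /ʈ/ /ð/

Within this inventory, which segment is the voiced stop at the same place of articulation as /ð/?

/ð/ is a voiced dental fricative.
The voiced stop at the same place is a voiced dental stop — in this inventory, /d̪/.

/d̪/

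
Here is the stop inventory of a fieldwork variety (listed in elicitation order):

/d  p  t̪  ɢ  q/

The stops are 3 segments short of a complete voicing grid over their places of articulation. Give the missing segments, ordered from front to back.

/b/, /d̪/, /t/

place of articulation  voiceless  voiced  
bilabial          p         —       
dental            t̪        —       
alveolar          —         d       
uvular            q         ɢ       
Gaps, from front to back: bilabial lacks voiced (/b/); dental lacks voiced (/d̪/); alveolar lacks voiceless (/t/).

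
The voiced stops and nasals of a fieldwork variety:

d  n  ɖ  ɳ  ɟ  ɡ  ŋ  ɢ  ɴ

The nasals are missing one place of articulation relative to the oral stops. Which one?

alveolar: oral stop /d/, nasal /n/.
retroflex: oral stop /ɖ/, nasal /ɳ/.
palatal: oral stop /ɟ/, nasal —.
velar: oral stop /ɡ/, nasal /ŋ/.
uvular: oral stop /ɢ/, nasal /ɴ/.
Every place of articulation has a nasal member except palatal, where /ɲ/ would be expected.

palatal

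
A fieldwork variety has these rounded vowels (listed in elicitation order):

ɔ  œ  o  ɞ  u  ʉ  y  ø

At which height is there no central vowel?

high-mid

height            front     central   back    
high              y         ʉ         u       
high-mid          ø         —         o       
low-mid           œ         ɞ         ɔ       
Every height has a central member except high-mid, where /ɵ/ would be expected.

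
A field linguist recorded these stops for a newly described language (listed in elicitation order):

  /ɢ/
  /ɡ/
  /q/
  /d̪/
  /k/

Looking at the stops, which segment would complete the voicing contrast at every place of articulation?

/t̪/

place of articulation  voiceless  voiced  
dental            —         d̪      
velar             k         ɡ       
uvular            q         ɢ       
The dental row has no voiceless member, so the gap is the voiceless dental stop /t̪/.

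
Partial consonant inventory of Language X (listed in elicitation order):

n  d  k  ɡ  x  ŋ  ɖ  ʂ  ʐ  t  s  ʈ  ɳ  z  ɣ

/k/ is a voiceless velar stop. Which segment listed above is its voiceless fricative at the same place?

/x/

The voiceless fricative at the same place is a voiceless velar fricative — in this inventory, /x/.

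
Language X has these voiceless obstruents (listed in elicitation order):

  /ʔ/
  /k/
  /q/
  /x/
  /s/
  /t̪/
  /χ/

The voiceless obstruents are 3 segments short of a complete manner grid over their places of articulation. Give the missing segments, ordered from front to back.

/θ/, /t/, /h/

Stop: /t̪/ (dental), /k/ (velar), /q/ (uvular), /ʔ/ (glottal).
Fricative: /s/ (alveolar), /x/ (velar), /χ/ (uvular).
Gaps, from front to back: dental lacks fricative (/θ/); alveolar lacks stop (/t/); glottal lacks fricative (/h/).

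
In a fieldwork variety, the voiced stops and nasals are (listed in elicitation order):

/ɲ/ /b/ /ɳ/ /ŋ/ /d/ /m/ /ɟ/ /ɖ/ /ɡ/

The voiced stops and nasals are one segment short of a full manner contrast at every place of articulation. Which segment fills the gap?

/n/

place of articulation  oral stop  nasal   
bilabial          b         m       
alveolar          d         —       
retroflex         ɖ         ɳ       
palatal           ɟ         ɲ       
velar             ɡ         ŋ       
The alveolar row has no nasal member, so the gap is the alveolar nasal /n/.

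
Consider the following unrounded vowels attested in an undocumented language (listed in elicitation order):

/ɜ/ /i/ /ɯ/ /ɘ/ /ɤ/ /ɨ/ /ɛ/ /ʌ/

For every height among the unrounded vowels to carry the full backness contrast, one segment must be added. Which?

/e/

height            front     central   back    
high              i         ɨ         ɯ       
high-mid          —         ɘ         ɤ       
low-mid           ɛ         ɜ         ʌ       
The high-mid row has no front member, so the gap is the high-mid front unrounded vowel /e/.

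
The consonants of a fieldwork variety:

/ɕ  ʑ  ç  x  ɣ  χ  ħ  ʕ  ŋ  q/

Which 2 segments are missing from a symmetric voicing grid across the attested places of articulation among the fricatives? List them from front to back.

place of articulation  voiceless  voiced  
alveolo-palatal   ɕ         ʑ       
palatal           ç         —       
velar             x         ɣ       
uvular            χ         —       
pharyngeal        ħ         ʕ       
Gaps, from front to back: palatal lacks voiced (/ʝ/); uvular lacks voiced (/ʁ/).

/ʝ/, /ʁ/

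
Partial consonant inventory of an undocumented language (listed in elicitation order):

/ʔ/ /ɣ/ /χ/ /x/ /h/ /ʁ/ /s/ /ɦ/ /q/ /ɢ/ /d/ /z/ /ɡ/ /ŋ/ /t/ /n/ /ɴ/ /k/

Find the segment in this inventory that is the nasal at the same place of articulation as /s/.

/n/

/s/ is a voiceless alveolar fricative.
The nasal at the same place is an alveolar nasal — in this inventory, /n/.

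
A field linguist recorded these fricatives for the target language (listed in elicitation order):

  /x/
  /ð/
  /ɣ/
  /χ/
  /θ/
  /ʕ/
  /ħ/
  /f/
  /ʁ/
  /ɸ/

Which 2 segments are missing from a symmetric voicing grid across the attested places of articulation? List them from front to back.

/β/, /v/

Voiceless: /ɸ/ (bilabial), /f/ (labiodental), /θ/ (dental), /x/ (velar), /χ/ (uvular), /ħ/ (pharyngeal).
Voiced: /ð/ (dental), /ɣ/ (velar), /ʁ/ (uvular), /ʕ/ (pharyngeal).
Gaps, from front to back: bilabial lacks voiced (/β/); labiodental lacks voiced (/v/).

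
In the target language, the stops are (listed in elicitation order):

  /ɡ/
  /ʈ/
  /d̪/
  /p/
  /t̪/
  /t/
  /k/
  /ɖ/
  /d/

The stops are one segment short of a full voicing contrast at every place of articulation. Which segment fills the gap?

place of articulation  voiceless  voiced  
bilabial          p         —       
dental            t̪        d̪      
alveolar          t         d       
retroflex         ʈ         ɖ       
velar             k         ɡ       
The bilabial row has no voiced member, so the gap is the voiced bilabial stop /b/.

/b/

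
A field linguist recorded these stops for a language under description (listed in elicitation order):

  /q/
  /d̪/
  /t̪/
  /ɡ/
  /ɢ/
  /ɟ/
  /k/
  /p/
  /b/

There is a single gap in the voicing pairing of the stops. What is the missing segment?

place of articulation  voiceless  voiced  
bilabial          p         b       
dental            t̪        d̪      
palatal           —         ɟ       
velar             k         ɡ       
uvular            q         ɢ       
The palatal row has no voiceless member, so the gap is the voiceless palatal stop /c/.

/c/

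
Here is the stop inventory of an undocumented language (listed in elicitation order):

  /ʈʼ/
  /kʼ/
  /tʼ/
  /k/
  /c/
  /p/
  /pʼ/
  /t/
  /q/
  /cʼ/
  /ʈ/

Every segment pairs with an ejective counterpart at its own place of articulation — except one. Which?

/q/

Bilabial: /p/ ~ /pʼ/
Alveolar: /t/ ~ /tʼ/
Retroflex: /ʈ/ ~ /ʈʼ/
Palatal: /c/ ~ /cʼ/
Velar: /k/ ~ /kʼ/
Uvular: only /q/ (plain); no ejective partner.
So /q/ is the unpaired segment.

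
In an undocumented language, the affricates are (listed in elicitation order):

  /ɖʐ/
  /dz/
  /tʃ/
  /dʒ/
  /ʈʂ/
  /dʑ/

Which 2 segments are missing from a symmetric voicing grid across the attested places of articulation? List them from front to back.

alveolar: voiceless —, voiced /dz/.
postalveolar: voiceless /tʃ/, voiced /dʒ/.
retroflex: voiceless /ʈʂ/, voiced /ɖʐ/.
alveolo-palatal: voiceless —, voiced /dʑ/.
Gaps, from front to back: alveolar lacks voiceless (/ts/); alveolo-palatal lacks voiceless (/tɕ/).

/ts/, /tɕ/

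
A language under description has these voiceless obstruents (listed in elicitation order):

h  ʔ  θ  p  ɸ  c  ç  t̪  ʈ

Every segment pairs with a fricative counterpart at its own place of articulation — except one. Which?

/ʈ/

Bilabial: /p/ ~ /ɸ/
Dental: /t̪/ ~ /θ/
Palatal: /c/ ~ /ç/
Glottal: /ʔ/ ~ /h/
Retroflex: only /ʈ/ (stop); no fricative partner.
So /ʈ/ is the unpaired segment.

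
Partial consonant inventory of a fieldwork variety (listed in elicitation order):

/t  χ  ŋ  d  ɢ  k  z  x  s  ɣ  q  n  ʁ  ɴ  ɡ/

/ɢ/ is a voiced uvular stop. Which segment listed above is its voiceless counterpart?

/q/

The voiceless counterpart is a voiceless uvular stop — in this inventory, /q/.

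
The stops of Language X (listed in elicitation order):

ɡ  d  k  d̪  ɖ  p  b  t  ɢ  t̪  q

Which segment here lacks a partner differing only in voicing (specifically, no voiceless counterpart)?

Bilabial: /p/ ~ /b/
Dental: /t̪/ ~ /d̪/
Alveolar: /t/ ~ /d/
Velar: /k/ ~ /ɡ/
Uvular: /q/ ~ /ɢ/
Retroflex: only /ɖ/ (voiced); no voiceless partner.
So /ɖ/ is the unpaired segment.

/ɖ/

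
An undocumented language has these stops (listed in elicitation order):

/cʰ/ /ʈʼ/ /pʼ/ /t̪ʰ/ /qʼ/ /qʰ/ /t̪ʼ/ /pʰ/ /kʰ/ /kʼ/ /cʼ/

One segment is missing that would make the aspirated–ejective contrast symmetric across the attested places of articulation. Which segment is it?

/ʈʰ/

Aspirated: /pʰ/ (bilabial), /t̪ʰ/ (dental), /cʰ/ (palatal), /kʰ/ (velar), /qʰ/ (uvular).
Ejective: /pʼ/ (bilabial), /t̪ʼ/ (dental), /ʈʼ/ (retroflex), /cʼ/ (palatal), /kʼ/ (velar), /qʼ/ (uvular).
The retroflex row has no aspirated member, so the gap is the aspirated retroflex stop /ʈʰ/.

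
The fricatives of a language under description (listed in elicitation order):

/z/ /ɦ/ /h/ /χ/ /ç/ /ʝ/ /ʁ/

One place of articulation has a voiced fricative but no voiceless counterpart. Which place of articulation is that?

alveolar: voiceless —, voiced /z/.
palatal: voiceless /ç/, voiced /ʝ/.
uvular: voiceless /χ/, voiced /ʁ/.
glottal: voiceless /h/, voiced /ɦ/.
Every place of articulation has a voiceless member except alveolar, where /s/ would be expected.

alveolar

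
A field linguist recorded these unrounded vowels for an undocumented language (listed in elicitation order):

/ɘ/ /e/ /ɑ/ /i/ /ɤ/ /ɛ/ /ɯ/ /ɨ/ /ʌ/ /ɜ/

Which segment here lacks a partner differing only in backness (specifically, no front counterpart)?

High: /i/ ~ /ɨ/ ~ /ɯ/
High-mid: /e/ ~ /ɘ/ ~ /ɤ/
Low-mid: /ɛ/ ~ /ɜ/ ~ /ʌ/
Low: only /ɑ/ (back); no front partner.
So /ɑ/ is the unpaired segment.

/ɑ/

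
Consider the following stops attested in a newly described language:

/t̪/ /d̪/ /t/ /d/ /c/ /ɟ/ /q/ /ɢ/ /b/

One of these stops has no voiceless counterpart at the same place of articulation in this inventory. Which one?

Dental: /t̪/ ~ /d̪/
Alveolar: /t/ ~ /d/
Palatal: /c/ ~ /ɟ/
Uvular: /q/ ~ /ɢ/
Bilabial: only /b/ (voiced); no voiceless partner.
So /b/ is the unpaired segment.

/b/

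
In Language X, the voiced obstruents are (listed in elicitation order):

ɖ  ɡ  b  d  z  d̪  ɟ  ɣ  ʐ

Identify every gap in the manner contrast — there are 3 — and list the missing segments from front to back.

place of articulation  stop      fricative
bilabial          b         —       
dental            d̪        —       
alveolar          d         z       
retroflex         ɖ         ʐ       
palatal           ɟ         —       
velar             ɡ         ɣ       
Gaps, from front to back: bilabial lacks fricative (/β/); dental lacks fricative (/ð/); palatal lacks fricative (/ʝ/).

/β/, /ð/, /ʝ/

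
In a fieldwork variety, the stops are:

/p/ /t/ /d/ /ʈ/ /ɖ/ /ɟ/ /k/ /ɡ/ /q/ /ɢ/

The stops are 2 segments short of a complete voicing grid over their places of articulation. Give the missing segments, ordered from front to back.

/b/, /c/

place of articulation  voiceless  voiced  
bilabial          p         —       
alveolar          t         d       
retroflex         ʈ         ɖ       
palatal           —         ɟ       
velar             k         ɡ       
uvular            q         ɢ       
Gaps, from front to back: bilabial lacks voiced (/b/); palatal lacks voiceless (/c/).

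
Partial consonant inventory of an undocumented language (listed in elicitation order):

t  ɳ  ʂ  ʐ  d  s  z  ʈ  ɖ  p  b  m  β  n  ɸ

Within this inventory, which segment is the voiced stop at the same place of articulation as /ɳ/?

/ɳ/ is a retroflex nasal.
The voiced stop at the same place is a voiced retroflex stop — in this inventory, /ɖ/.

/ɖ/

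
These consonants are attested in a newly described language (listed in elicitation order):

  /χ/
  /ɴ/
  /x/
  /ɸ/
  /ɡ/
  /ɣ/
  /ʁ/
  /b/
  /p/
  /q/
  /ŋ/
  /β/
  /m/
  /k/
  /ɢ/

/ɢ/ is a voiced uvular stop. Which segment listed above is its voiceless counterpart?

/q/

The voiceless counterpart is a voiceless uvular stop — in this inventory, /q/.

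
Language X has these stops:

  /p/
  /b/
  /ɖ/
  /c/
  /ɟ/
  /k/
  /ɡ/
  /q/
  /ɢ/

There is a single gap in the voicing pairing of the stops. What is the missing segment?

place of articulation  voiceless  voiced  
bilabial          p         b       
retroflex         —         ɖ       
palatal           c         ɟ       
velar             k         ɡ       
uvular            q         ɢ       
The retroflex row has no voiceless member, so the gap is the voiceless retroflex stop /ʈ/.

/ʈ/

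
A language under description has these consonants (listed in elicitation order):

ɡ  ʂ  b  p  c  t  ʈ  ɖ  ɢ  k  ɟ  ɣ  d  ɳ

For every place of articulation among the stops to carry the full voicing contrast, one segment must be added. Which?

bilabial: voiceless /p/, voiced /b/.
alveolar: voiceless /t/, voiced /d/.
retroflex: voiceless /ʈ/, voiced /ɖ/.
palatal: voiceless /c/, voiced /ɟ/.
velar: voiceless /k/, voiced /ɡ/.
uvular: voiceless —, voiced /ɢ/.
The uvular row has no voiceless member, so the gap is the voiceless uvular stop /q/.

/q/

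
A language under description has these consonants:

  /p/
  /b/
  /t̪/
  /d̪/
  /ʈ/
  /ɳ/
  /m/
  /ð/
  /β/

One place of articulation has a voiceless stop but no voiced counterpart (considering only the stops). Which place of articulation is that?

retroflex

Voiceless: /p/ (bilabial), /t̪/ (dental), /ʈ/ (retroflex).
Voiced: /b/ (bilabial), /d̪/ (dental).
Every place of articulation has a voiced member except retroflex, where /ɖ/ would be expected.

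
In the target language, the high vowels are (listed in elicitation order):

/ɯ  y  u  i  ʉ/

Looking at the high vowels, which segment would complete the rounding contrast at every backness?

/ɨ/

front: unrounded /i/, rounded /y/.
central: unrounded —, rounded /ʉ/.
back: unrounded /ɯ/, rounded /u/.
The central row has no unrounded member, so the gap is the central unrounded vowel /ɨ/.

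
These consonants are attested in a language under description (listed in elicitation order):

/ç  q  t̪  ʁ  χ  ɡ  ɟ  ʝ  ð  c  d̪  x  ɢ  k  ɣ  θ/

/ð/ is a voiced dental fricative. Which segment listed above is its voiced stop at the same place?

/d̪/

The voiced stop at the same place is a voiced dental stop — in this inventory, /d̪/.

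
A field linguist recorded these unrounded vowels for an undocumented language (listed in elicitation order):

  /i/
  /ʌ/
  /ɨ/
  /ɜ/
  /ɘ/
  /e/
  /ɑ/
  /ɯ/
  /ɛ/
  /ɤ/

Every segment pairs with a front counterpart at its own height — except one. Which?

/ɑ/

High: /i/ ~ /ɨ/ ~ /ɯ/
High-mid: /e/ ~ /ɘ/ ~ /ɤ/
Low-mid: /ɛ/ ~ /ɜ/ ~ /ʌ/
Low: only /ɑ/ (back); no front partner.
So /ɑ/ is the unpaired segment.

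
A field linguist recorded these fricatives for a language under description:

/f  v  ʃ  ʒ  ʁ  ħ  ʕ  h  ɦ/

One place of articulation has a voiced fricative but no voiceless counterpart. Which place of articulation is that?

Voiceless: /f/ (labiodental), /ʃ/ (postalveolar), /ħ/ (pharyngeal), /h/ (glottal).
Voiced: /v/ (labiodental), /ʒ/ (postalveolar), /ʁ/ (uvular), /ʕ/ (pharyngeal), /ɦ/ (glottal).
Every place of articulation has a voiceless member except uvular, where /χ/ would be expected.

uvular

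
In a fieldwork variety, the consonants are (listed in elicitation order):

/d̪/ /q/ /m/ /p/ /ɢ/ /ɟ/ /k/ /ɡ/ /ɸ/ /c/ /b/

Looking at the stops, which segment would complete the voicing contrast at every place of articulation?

Voiceless: /p/ (bilabial), /c/ (palatal), /k/ (velar), /q/ (uvular).
Voiced: /b/ (bilabial), /d̪/ (dental), /ɟ/ (palatal), /ɡ/ (velar), /ɢ/ (uvular).
The dental row has no voiceless member, so the gap is the voiceless dental stop /t̪/.

/t̪/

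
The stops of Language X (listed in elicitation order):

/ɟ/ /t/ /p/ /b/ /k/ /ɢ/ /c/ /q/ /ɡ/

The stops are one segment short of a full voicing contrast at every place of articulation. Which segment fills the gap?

place of articulation  voiceless  voiced  
bilabial          p         b       
alveolar          t         —       
palatal           c         ɟ       
velar             k         ɡ       
uvular            q         ɢ       
The alveolar row has no voiced member, so the gap is the voiced alveolar stop /d/.

/d/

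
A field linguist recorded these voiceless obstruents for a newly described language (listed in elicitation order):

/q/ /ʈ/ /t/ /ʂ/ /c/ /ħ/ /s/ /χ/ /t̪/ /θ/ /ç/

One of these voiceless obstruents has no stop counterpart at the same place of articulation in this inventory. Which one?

Dental: /t̪/ ~ /θ/
Alveolar: /t/ ~ /s/
Retroflex: /ʈ/ ~ /ʂ/
Palatal: /c/ ~ /ç/
Uvular: /q/ ~ /χ/
Pharyngeal: only /ħ/ (fricative); no stop partner.
So /ħ/ is the unpaired segment.

/ħ/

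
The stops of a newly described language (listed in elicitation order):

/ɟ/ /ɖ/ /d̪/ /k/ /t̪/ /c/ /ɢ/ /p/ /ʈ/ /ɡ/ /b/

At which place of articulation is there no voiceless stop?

Voiceless: /p/ (bilabial), /t̪/ (dental), /ʈ/ (retroflex), /c/ (palatal), /k/ (velar).
Voiced: /b/ (bilabial), /d̪/ (dental), /ɖ/ (retroflex), /ɟ/ (palatal), /ɡ/ (velar), /ɢ/ (uvular).
Every place of articulation has a voiceless member except uvular, where /q/ would be expected.

uvular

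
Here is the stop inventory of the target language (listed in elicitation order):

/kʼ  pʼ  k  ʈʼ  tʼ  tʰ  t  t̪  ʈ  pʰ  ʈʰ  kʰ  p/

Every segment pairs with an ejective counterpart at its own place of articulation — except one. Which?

/t̪/

Bilabial: /p/ ~ /pʰ/ ~ /pʼ/
Alveolar: /t/ ~ /tʰ/ ~ /tʼ/
Retroflex: /ʈ/ ~ /ʈʰ/ ~ /ʈʼ/
Velar: /k/ ~ /kʰ/ ~ /kʼ/
Dental: only /t̪/ (plain); no ejective partner.
So /t̪/ is the unpaired segment.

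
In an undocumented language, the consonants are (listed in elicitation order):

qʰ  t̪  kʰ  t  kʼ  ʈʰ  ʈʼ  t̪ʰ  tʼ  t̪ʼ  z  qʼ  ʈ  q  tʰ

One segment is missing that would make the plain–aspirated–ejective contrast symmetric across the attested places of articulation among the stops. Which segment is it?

dental: plain /t̪/, aspirated /t̪ʰ/, ejective /t̪ʼ/.
alveolar: plain /t/, aspirated /tʰ/, ejective /tʼ/.
retroflex: plain /ʈ/, aspirated /ʈʰ/, ejective /ʈʼ/.
velar: plain —, aspirated /kʰ/, ejective /kʼ/.
uvular: plain /q/, aspirated /qʰ/, ejective /qʼ/.
The velar row has no plain member, so the gap is the plain velar stop /k/.

/k/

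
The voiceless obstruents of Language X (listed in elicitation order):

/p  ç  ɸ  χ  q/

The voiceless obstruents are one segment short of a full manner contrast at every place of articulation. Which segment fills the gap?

/c/

place of articulation  stop      fricative
bilabial          p         ɸ       
palatal           —         ç       
uvular            q         χ       
The palatal row has no stop member, so the gap is the palatal stop /c/.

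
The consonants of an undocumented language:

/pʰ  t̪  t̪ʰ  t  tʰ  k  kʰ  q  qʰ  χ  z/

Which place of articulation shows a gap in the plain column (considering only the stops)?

bilabial

Plain: /t̪/ (dental), /t/ (alveolar), /k/ (velar), /q/ (uvular).
Aspirated: /pʰ/ (bilabial), /t̪ʰ/ (dental), /tʰ/ (alveolar), /kʰ/ (velar), /qʰ/ (uvular).
Every place of articulation has a plain member except bilabial, where /p/ would be expected.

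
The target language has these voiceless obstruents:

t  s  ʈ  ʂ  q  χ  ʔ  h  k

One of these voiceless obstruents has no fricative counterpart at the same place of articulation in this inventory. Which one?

Alveolar: /t/ ~ /s/
Retroflex: /ʈ/ ~ /ʂ/
Uvular: /q/ ~ /χ/
Glottal: /ʔ/ ~ /h/
Velar: only /k/ (stop); no fricative partner.
So /k/ is the unpaired segment.

/k/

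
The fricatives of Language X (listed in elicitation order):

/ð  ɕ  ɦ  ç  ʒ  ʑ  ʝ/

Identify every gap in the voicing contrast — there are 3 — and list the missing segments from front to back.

/θ/, /ʃ/, /h/

place of articulation  voiceless  voiced  
dental            —         ð       
postalveolar      —         ʒ       
alveolo-palatal   ɕ         ʑ       
palatal           ç         ʝ       
glottal           —         ɦ       
Gaps, from front to back: dental lacks voiceless (/θ/); postalveolar lacks voiceless (/ʃ/); glottal lacks voiceless (/h/).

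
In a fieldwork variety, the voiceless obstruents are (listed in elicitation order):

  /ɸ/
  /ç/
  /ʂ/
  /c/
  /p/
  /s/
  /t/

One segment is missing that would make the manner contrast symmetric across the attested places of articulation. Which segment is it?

Stop: /p/ (bilabial), /t/ (alveolar), /c/ (palatal).
Fricative: /ɸ/ (bilabial), /s/ (alveolar), /ʂ/ (retroflex), /ç/ (palatal).
The retroflex row has no stop member, so the gap is the retroflex stop /ʈ/.

/ʈ/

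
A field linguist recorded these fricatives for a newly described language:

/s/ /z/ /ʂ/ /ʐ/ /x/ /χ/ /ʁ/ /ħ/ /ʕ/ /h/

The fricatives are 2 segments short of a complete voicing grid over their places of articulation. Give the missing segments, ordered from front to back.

/ɣ/, /ɦ/

alveolar: voiceless /s/, voiced /z/.
retroflex: voiceless /ʂ/, voiced /ʐ/.
velar: voiceless /x/, voiced —.
uvular: voiceless /χ/, voiced /ʁ/.
pharyngeal: voiceless /ħ/, voiced /ʕ/.
glottal: voiceless /h/, voiced —.
Gaps, from front to back: velar lacks voiced (/ɣ/); glottal lacks voiced (/ɦ/).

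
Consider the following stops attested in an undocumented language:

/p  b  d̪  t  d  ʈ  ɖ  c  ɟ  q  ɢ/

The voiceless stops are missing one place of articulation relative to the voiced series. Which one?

dental

place of articulation  voiceless  voiced  
bilabial          p         b       
dental            —         d̪      
alveolar          t         d       
retroflex         ʈ         ɖ       
palatal           c         ɟ       
uvular            q         ɢ       
Every place of articulation has a voiceless member except dental, where /t̪/ would be expected.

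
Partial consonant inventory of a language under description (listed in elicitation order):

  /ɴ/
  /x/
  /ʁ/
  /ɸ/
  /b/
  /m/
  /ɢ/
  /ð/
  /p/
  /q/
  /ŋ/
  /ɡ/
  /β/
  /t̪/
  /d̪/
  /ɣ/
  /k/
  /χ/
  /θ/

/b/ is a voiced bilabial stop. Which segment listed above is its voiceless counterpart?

/p/

The voiceless counterpart is a voiceless bilabial stop — in this inventory, /p/.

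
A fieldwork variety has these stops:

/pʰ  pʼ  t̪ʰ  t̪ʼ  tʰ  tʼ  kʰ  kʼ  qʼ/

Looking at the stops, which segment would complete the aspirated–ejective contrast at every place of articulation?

/qʰ/

place of articulation  aspirated  ejective
bilabial          pʰ        pʼ      
dental            t̪ʰ       t̪ʼ     
alveolar          tʰ        tʼ      
velar             kʰ        kʼ      
uvular            —         qʼ      
The uvular row has no aspirated member, so the gap is the aspirated uvular stop /qʰ/.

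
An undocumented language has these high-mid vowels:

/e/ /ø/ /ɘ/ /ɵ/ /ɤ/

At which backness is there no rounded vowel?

back

Unrounded: /e/ (front), /ɘ/ (central), /ɤ/ (back).
Rounded: /ø/ (front), /ɵ/ (central).
Every backness has a rounded member except back, where /o/ would be expected.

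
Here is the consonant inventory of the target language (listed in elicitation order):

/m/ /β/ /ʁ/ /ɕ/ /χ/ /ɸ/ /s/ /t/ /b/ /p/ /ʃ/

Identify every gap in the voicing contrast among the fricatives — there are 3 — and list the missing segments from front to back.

/z/, /ʒ/, /ʑ/

Voiceless: /ɸ/ (bilabial), /s/ (alveolar), /ʃ/ (postalveolar), /ɕ/ (alveolo-palatal), /χ/ (uvular).
Voiced: /β/ (bilabial), /ʁ/ (uvular).
Gaps, from front to back: alveolar lacks voiced (/z/); postalveolar lacks voiced (/ʒ/); alveolo-palatal lacks voiced (/ʑ/).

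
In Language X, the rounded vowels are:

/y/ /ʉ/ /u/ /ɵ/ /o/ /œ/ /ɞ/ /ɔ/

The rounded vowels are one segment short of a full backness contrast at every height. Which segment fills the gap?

/ø/

height            front     central   back    
high              y         ʉ         u       
high-mid          —         ɵ         o       
low-mid           œ         ɞ         ɔ       
The high-mid row has no front member, so the gap is the high-mid front rounded vowel /ø/.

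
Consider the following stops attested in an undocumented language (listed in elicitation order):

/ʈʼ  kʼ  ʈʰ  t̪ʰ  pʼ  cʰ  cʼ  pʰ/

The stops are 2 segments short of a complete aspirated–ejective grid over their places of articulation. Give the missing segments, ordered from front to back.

/t̪ʼ/, /kʰ/

Aspirated: /pʰ/ (bilabial), /t̪ʰ/ (dental), /ʈʰ/ (retroflex), /cʰ/ (palatal).
Ejective: /pʼ/ (bilabial), /ʈʼ/ (retroflex), /cʼ/ (palatal), /kʼ/ (velar).
Gaps, from front to back: dental lacks ejective (/t̪ʼ/); velar lacks aspirated (/kʰ/).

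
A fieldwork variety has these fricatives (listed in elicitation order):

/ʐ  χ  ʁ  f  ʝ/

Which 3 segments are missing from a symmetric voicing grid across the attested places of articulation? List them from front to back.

labiodental: voiceless /f/, voiced —.
retroflex: voiceless —, voiced /ʐ/.
palatal: voiceless —, voiced /ʝ/.
uvular: voiceless /χ/, voiced /ʁ/.
Gaps, from front to back: labiodental lacks voiced (/v/); retroflex lacks voiceless (/ʂ/); palatal lacks voiceless (/ç/).

/v/, /ʂ/, /ç/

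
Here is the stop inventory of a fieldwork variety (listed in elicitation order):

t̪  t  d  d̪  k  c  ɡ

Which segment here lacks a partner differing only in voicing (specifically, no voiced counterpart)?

/c/

Dental: /t̪/ ~ /d̪/
Alveolar: /t/ ~ /d/
Velar: /k/ ~ /ɡ/
Palatal: only /c/ (voiceless); no voiced partner.
So /c/ is the unpaired segment.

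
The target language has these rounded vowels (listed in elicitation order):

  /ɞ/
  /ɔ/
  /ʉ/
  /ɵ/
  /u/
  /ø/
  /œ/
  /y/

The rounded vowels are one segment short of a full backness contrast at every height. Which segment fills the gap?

Front: /y/ (high), /ø/ (high-mid), /œ/ (low-mid).
Central: /ʉ/ (high), /ɵ/ (high-mid), /ɞ/ (low-mid).
Back: /u/ (high), /ɔ/ (low-mid).
The high-mid row has no back member, so the gap is the high-mid back rounded vowel /o/.

/o/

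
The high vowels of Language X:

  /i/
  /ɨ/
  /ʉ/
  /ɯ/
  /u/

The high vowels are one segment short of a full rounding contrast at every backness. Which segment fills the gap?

backness          unrounded  rounded 
front             i         —       
central           ɨ         ʉ       
back              ɯ         u       
The front row has no rounded member, so the gap is the front rounded vowel /y/.

/y/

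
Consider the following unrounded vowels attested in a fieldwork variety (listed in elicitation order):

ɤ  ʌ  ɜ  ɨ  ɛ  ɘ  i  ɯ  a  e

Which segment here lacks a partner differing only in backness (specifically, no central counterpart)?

High: /i/ ~ /ɨ/ ~ /ɯ/
High-mid: /e/ ~ /ɘ/ ~ /ɤ/
Low-mid: /ɛ/ ~ /ɜ/ ~ /ʌ/
Low: only /a/ (front); no central partner.
So /a/ is the unpaired segment.

/a/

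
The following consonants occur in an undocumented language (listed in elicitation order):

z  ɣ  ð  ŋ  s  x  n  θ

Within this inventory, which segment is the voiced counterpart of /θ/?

/ð/

/θ/ is a voiceless dental fricative.
The voiced counterpart is a voiced dental fricative — in this inventory, /ð/.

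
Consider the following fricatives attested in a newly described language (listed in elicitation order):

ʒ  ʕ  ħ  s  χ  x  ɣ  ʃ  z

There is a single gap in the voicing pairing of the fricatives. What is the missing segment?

Voiceless: /s/ (alveolar), /ʃ/ (postalveolar), /x/ (velar), /χ/ (uvular), /ħ/ (pharyngeal).
Voiced: /z/ (alveolar), /ʒ/ (postalveolar), /ɣ/ (velar), /ʕ/ (pharyngeal).
The uvular row has no voiced member, so the gap is the voiced uvular fricative /ʁ/.

/ʁ/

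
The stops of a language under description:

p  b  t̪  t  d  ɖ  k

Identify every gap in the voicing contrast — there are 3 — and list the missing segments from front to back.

bilabial: voiceless /p/, voiced /b/.
dental: voiceless /t̪/, voiced —.
alveolar: voiceless /t/, voiced /d/.
retroflex: voiceless —, voiced /ɖ/.
velar: voiceless /k/, voiced —.
Gaps, from front to back: dental lacks voiced (/d̪/); retroflex lacks voiceless (/ʈ/); velar lacks voiced (/ɡ/).

/d̪/, /ʈ/, /ɡ/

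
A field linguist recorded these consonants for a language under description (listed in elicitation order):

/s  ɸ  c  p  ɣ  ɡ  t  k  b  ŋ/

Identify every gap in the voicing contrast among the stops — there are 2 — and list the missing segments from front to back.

place of articulation  voiceless  voiced  
bilabial          p         b       
alveolar          t         —       
palatal           c         —       
velar             k         ɡ       
Gaps, from front to back: alveolar lacks voiced (/d/); palatal lacks voiced (/ɟ/).

/d/, /ɟ/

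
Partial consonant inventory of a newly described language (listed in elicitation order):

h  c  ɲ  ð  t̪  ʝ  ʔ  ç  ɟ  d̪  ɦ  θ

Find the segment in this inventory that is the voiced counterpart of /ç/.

/ç/ is a voiceless palatal fricative.
The voiced counterpart is a voiced palatal fricative — in this inventory, /ʝ/.

/ʝ/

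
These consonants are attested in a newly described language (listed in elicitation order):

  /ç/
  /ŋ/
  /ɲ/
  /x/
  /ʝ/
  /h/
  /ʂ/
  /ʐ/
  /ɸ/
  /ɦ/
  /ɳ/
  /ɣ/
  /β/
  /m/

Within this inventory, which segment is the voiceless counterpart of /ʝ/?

/ʝ/ is a voiced palatal fricative.
The voiceless counterpart is a voiceless palatal fricative — in this inventory, /ç/.

/ç/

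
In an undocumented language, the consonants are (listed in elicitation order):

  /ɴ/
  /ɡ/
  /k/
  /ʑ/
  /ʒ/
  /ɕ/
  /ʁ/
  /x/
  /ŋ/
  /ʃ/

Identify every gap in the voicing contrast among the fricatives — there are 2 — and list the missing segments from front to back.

postalveolar: voiceless /ʃ/, voiced /ʒ/.
alveolo-palatal: voiceless /ɕ/, voiced /ʑ/.
velar: voiceless /x/, voiced —.
uvular: voiceless —, voiced /ʁ/.
Gaps, from front to back: velar lacks voiced (/ɣ/); uvular lacks voiceless (/χ/).

/ɣ/, /χ/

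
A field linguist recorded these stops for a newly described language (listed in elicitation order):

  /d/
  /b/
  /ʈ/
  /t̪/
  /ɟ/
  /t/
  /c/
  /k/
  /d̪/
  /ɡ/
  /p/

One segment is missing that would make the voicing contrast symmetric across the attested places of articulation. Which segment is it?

place of articulation  voiceless  voiced  
bilabial          p         b       
dental            t̪        d̪      
alveolar          t         d       
retroflex         ʈ         —       
palatal           c         ɟ       
velar             k         ɡ       
The retroflex row has no voiced member, so the gap is the voiced retroflex stop /ɖ/.

/ɖ/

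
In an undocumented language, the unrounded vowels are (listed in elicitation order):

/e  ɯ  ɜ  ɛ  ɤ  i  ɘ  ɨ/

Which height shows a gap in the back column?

low-mid

Front: /i/ (high), /e/ (high-mid), /ɛ/ (low-mid).
Central: /ɨ/ (high), /ɘ/ (high-mid), /ɜ/ (low-mid).
Back: /ɯ/ (high), /ɤ/ (high-mid).
Every height has a back member except low-mid, where /ʌ/ would be expected.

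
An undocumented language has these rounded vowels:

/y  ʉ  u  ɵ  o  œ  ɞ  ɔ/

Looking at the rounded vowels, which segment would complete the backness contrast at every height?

Front: /y/ (high), /œ/ (low-mid).
Central: /ʉ/ (high), /ɵ/ (high-mid), /ɞ/ (low-mid).
Back: /u/ (high), /o/ (high-mid), /ɔ/ (low-mid).
The high-mid row has no front member, so the gap is the high-mid front rounded vowel /ø/.

/ø/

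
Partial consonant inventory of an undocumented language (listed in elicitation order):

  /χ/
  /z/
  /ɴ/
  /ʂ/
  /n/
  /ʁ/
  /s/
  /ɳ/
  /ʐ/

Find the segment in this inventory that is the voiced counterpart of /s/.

/s/ is a voiceless alveolar fricative.
The voiced counterpart is a voiced alveolar fricative — in this inventory, /z/.

/z/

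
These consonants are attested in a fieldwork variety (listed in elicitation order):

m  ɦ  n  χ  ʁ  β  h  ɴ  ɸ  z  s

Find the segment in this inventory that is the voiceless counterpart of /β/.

/ɸ/

/β/ is a voiced bilabial fricative.
The voiceless counterpart is a voiceless bilabial fricative — in this inventory, /ɸ/.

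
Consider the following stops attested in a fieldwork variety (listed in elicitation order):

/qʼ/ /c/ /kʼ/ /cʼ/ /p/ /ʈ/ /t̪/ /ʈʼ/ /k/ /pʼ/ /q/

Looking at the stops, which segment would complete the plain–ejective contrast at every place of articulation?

bilabial: plain /p/, ejective /pʼ/.
dental: plain /t̪/, ejective —.
retroflex: plain /ʈ/, ejective /ʈʼ/.
palatal: plain /c/, ejective /cʼ/.
velar: plain /k/, ejective /kʼ/.
uvular: plain /q/, ejective /qʼ/.
The dental row has no ejective member, so the gap is the ejective dental stop /t̪ʼ/.

/t̪ʼ/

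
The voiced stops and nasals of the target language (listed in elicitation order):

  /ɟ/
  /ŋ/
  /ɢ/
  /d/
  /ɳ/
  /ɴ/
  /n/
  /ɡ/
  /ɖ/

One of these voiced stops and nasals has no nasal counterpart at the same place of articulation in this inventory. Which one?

/ɟ/

Alveolar: /d/ ~ /n/
Retroflex: /ɖ/ ~ /ɳ/
Velar: /ɡ/ ~ /ŋ/
Uvular: /ɢ/ ~ /ɴ/
Palatal: only /ɟ/ (oral stop); no nasal partner.
So /ɟ/ is the unpaired segment.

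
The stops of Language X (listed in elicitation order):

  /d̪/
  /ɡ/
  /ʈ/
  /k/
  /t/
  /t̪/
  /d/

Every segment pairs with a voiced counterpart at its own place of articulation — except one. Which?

Dental: /t̪/ ~ /d̪/
Alveolar: /t/ ~ /d/
Velar: /k/ ~ /ɡ/
Retroflex: only /ʈ/ (voiceless); no voiced partner.
So /ʈ/ is the unpaired segment.

/ʈ/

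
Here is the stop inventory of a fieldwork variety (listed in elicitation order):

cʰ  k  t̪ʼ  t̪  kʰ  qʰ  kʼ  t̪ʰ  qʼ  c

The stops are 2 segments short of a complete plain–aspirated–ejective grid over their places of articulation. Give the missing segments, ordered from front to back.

Plain: /t̪/ (dental), /c/ (palatal), /k/ (velar).
Aspirated: /t̪ʰ/ (dental), /cʰ/ (palatal), /kʰ/ (velar), /qʰ/ (uvular).
Ejective: /t̪ʼ/ (dental), /kʼ/ (velar), /qʼ/ (uvular).
Gaps, from front to back: palatal lacks ejective (/cʼ/); uvular lacks plain (/q/).

/cʼ/, /q/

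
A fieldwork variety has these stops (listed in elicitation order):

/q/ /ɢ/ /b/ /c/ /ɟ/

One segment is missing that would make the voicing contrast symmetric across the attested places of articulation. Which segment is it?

/p/

bilabial: voiceless —, voiced /b/.
palatal: voiceless /c/, voiced /ɟ/.
uvular: voiceless /q/, voiced /ɢ/.
The bilabial row has no voiceless member, so the gap is the voiceless bilabial stop /p/.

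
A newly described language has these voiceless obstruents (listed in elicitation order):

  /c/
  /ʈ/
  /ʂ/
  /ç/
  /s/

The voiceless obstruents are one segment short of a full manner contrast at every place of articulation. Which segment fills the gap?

/t/

Stop: /ʈ/ (retroflex), /c/ (palatal).
Fricative: /s/ (alveolar), /ʂ/ (retroflex), /ç/ (palatal).
The alveolar row has no stop member, so the gap is the alveolar stop /t/.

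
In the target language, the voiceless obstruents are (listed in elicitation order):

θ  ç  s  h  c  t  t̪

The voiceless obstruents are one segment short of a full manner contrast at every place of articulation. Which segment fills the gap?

place of articulation  stop      fricative
dental            t̪        θ       
alveolar          t         s       
palatal           c         ç       
glottal           —         h       
The glottal row has no stop member, so the gap is the glottal stop /ʔ/.

/ʔ/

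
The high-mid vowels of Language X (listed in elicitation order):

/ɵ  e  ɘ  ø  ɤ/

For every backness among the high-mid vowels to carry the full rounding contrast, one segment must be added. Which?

Unrounded: /e/ (front), /ɘ/ (central), /ɤ/ (back).
Rounded: /ø/ (front), /ɵ/ (central).
The back row has no rounded member, so the gap is the back rounded vowel /o/.

/o/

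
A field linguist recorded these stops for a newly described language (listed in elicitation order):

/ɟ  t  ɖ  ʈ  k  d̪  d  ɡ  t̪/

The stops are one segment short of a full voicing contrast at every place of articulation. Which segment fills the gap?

Voiceless: /t̪/ (dental), /t/ (alveolar), /ʈ/ (retroflex), /k/ (velar).
Voiced: /d̪/ (dental), /d/ (alveolar), /ɖ/ (retroflex), /ɟ/ (palatal), /ɡ/ (velar).
The palatal row has no voiceless member, so the gap is the voiceless palatal stop /c/.

/c/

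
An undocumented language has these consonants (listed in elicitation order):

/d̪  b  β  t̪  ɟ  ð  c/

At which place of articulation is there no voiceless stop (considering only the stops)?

bilabial: voiceless —, voiced /b/.
dental: voiceless /t̪/, voiced /d̪/.
palatal: voiceless /c/, voiced /ɟ/.
Every place of articulation has a voiceless member except bilabial, where /p/ would be expected.

bilabial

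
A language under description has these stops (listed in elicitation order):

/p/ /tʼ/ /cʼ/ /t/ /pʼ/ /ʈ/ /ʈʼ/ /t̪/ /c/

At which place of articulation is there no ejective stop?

dental

bilabial: plain /p/, ejective /pʼ/.
dental: plain /t̪/, ejective —.
alveolar: plain /t/, ejective /tʼ/.
retroflex: plain /ʈ/, ejective /ʈʼ/.
palatal: plain /c/, ejective /cʼ/.
Every place of articulation has an ejective member except dental, where /t̪ʼ/ would be expected.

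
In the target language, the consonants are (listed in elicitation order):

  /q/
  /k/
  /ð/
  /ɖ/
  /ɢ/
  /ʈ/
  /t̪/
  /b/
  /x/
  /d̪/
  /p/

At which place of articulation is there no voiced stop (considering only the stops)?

velar

place of articulation  voiceless  voiced  
bilabial          p         b       
dental            t̪        d̪      
retroflex         ʈ         ɖ       
velar             k         —       
uvular            q         ɢ       
Every place of articulation has a voiced member except velar, where /ɡ/ would be expected.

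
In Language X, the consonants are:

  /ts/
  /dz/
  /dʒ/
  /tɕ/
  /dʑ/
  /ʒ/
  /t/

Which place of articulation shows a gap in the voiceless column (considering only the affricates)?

postalveolar

place of articulation  voiceless  voiced  
alveolar          ts        dz      
postalveolar      —         dʒ      
alveolo-palatal   tɕ        dʑ      
Every place of articulation has a voiceless member except postalveolar, where /tʃ/ would be expected.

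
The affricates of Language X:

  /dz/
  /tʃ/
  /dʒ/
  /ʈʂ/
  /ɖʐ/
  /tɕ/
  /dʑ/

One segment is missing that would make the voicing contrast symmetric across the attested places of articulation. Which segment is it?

/ts/

place of articulation  voiceless  voiced  
alveolar          —         dz      
postalveolar      tʃ        dʒ      
retroflex         ʈʂ        ɖʐ      
alveolo-palatal   tɕ        dʑ      
The alveolar row has no voiceless member, so the gap is the voiceless alveolar affricate /ts/.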